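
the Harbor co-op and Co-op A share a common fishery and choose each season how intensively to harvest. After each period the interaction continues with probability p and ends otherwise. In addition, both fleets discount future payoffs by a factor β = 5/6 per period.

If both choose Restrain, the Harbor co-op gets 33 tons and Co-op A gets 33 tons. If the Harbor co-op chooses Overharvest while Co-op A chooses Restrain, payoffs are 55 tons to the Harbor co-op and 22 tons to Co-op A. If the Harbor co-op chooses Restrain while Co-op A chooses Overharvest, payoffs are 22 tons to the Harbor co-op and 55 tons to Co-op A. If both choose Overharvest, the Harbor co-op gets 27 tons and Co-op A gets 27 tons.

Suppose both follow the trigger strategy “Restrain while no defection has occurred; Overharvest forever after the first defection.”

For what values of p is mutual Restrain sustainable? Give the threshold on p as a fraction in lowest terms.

With continuation probability p and discount β, the effective per-period discount factor is βp.
Grim-trigger IC: βp ≥ (55−33)/(55−27) = 11/14.
So p ≥ (11/14)/(5/6) = 33/35.

33/35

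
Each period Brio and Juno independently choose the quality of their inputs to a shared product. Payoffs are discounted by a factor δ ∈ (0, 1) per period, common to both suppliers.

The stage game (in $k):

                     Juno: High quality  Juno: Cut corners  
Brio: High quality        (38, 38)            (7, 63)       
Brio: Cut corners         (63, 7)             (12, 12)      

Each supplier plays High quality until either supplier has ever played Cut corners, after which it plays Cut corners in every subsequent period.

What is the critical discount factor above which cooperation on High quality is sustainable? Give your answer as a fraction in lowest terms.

One-period gain from deviating is 63 − 38 = 25. The loss is 38 − 12 = 26 in every subsequent period, with present value 26·δ/(1−δ).
Deviation is unprofitable when 26·δ/(1−δ) ≥ 25, i.e. δ/(1−δ) ≥ 25/26.
Equivalently δ ≥ 25/(25+26) = 25/51.

25/51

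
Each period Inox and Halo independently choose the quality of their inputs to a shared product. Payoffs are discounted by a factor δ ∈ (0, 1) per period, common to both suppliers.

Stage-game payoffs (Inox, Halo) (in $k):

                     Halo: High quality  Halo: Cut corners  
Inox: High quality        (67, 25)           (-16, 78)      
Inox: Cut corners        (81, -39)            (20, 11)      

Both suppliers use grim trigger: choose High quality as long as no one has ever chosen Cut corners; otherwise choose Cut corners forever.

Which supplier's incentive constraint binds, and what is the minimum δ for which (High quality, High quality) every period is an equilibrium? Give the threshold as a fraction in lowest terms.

Halo; δ ≥ 53/67

For Inox: deviation gain 81−67 = 14, per-period punishment loss 67−20 = 47. IC gives δ ≥ 14/61.
For Halo: gain 53, loss 14 per period, so δ ≥ 53/67.
The tighter constraint is Halo's, so cooperation needs δ ≥ 53/67.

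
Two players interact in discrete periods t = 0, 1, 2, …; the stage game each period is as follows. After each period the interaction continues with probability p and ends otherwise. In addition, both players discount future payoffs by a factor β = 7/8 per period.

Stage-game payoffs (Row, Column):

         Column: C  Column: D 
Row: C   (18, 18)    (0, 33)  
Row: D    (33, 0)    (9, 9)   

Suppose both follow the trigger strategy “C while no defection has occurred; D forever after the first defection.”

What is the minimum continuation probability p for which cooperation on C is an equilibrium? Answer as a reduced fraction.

5/7

With continuation probability p and discount β, the effective per-period discount factor is βp.
Grim-trigger IC: βp ≥ (33−18)/(33−9) = 5/8.
So p ≥ (5/8)/(7/8) = 5/7.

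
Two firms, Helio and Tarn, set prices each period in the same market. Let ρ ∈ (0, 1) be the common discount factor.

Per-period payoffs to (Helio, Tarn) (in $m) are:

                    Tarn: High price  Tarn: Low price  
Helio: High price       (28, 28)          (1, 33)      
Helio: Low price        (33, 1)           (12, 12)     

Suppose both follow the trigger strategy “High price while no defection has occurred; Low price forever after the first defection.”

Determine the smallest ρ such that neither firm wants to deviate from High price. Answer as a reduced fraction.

5/21

One-period gain from deviating is 33 − 28 = 5. The loss is 28 − 12 = 16 in every subsequent period, with present value 16·ρ/(1−ρ).
Deviation is unprofitable when 16·ρ/(1−ρ) ≥ 5, i.e. ρ/(1−ρ) ≥ 5/16.
Equivalently ρ ≥ 5/(5+16) = 5/21.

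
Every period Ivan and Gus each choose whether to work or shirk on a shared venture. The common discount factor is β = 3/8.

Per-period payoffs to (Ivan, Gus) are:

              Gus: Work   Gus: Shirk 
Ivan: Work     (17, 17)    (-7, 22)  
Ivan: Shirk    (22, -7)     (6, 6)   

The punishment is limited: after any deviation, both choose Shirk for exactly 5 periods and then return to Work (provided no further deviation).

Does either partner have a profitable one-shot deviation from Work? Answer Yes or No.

No

IC: β+…+β^5 ≥ (22−17)/(17−6) = 5/11.
At β = 3/8: partial sum = 0.5956 ≥ 0.4545. Cooperation sustainable.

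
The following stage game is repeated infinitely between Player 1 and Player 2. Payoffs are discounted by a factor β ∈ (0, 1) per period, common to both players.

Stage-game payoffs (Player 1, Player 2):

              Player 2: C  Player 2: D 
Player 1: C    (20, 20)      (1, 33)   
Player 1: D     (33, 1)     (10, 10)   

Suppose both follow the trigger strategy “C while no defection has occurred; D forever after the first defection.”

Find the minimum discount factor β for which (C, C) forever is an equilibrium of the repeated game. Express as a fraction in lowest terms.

20/(1−β) ≥ 33 + 10β/(1−β)
20 ≥ 33 − 23β
β ≥ 13/23.

13/23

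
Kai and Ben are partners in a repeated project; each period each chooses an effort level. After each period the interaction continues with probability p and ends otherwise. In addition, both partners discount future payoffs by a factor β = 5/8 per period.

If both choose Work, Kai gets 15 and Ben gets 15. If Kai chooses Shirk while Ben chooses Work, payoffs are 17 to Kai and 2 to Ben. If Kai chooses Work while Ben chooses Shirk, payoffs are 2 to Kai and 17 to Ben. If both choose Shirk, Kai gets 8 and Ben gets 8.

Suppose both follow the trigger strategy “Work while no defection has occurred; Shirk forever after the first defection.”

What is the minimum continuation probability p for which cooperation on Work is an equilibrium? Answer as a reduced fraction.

Expected continuation weight on next period's payoff is β·p = 5/8·p, which plays the role of the discount factor.
Cooperation requires 5/8·p ≥ (17−15)/(17−8) = 2/9, hence p ≥ 16/45.

16/45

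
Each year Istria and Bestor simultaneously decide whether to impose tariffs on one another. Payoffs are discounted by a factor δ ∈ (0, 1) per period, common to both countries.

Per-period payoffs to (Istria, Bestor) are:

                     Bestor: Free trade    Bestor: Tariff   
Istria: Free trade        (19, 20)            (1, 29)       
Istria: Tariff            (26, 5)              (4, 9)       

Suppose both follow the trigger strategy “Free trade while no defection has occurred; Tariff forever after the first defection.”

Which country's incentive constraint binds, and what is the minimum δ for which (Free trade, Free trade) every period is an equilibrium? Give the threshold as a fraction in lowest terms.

Bestor; δ ≥ 9/20

For Istria: deviation gain 26−19 = 7, per-period punishment loss 19−4 = 15. IC gives δ ≥ 7/22.
For Bestor: gain 9, loss 11 per period, so δ ≥ 9/20.
The tighter constraint is Bestor's, so cooperation needs δ ≥ 9/20.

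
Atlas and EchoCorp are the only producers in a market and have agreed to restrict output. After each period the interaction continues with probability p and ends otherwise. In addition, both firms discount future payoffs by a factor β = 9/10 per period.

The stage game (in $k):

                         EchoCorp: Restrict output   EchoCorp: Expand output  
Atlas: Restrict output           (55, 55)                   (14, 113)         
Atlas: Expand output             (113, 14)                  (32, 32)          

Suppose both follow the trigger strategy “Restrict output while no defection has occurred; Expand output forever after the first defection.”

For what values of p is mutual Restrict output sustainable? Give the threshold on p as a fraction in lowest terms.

580/729

With continuation probability p and discount β, the effective per-period discount factor is βp.
Grim-trigger IC: βp ≥ (113−55)/(113−32) = 58/81.
So p ≥ (58/81)/(9/10) = 580/729.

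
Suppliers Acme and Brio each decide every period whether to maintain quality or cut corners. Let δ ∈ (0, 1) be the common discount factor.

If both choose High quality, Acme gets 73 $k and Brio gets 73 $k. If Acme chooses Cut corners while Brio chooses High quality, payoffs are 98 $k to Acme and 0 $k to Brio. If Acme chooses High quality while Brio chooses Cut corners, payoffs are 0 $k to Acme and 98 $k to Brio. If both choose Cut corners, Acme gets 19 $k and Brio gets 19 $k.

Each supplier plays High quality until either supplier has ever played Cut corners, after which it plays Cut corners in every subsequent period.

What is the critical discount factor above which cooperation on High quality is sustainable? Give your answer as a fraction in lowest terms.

One-period gain from deviating is 98 − 73 = 25. The loss is 73 − 19 = 54 in every subsequent period, with present value 54·δ/(1−δ).
Deviation is unprofitable when 54·δ/(1−δ) ≥ 25, i.e. δ/(1−δ) ≥ 25/54.
Equivalently δ ≥ 25/(25+54) = 25/79.

25/79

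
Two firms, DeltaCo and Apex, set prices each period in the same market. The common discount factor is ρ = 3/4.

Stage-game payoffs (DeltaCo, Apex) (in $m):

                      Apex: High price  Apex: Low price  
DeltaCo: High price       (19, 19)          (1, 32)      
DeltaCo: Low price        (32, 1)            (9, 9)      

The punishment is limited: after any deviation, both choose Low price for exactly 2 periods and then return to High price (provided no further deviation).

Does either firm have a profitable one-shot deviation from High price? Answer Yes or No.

No

Comparing payoff streams over the 3 periods until play realigns: cooperate → 19(1+ρ+…+ρ^2); deviate → 32 + 9(ρ+…+ρ^2).
Cooperation is sustained iff (19−9)(ρ+…+ρ^2) ≥ 32−19.
ρ+…+ρ^2 = 3/4·(1−(3/4)^2)/(1−3/4) = 1.3125, and (32−19)/(19−9) = 1.3000.
1.3125 ≥ 1.3000, so cooperation is sustainable.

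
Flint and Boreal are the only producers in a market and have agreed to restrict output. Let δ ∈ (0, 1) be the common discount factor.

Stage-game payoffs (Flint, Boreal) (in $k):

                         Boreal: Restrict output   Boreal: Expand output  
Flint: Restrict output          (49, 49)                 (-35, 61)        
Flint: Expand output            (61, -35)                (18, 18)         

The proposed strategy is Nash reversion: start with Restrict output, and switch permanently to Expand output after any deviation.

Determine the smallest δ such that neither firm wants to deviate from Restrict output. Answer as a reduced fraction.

One-period gain from deviating is 61 − 49 = 12. The loss is 49 − 18 = 31 in every subsequent period, with present value 31·δ/(1−δ).
Deviation is unprofitable when 31·δ/(1−δ) ≥ 12, i.e. δ/(1−δ) ≥ 12/31.
Equivalently δ ≥ 12/(12+31) = 12/43.

12/43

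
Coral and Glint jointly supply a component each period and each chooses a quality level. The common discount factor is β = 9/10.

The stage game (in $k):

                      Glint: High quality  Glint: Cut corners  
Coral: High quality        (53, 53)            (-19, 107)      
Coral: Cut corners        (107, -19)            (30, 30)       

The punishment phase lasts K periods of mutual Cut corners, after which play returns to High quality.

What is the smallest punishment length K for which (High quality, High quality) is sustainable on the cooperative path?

No profitable deviation requires (53−30)(β+…+β^K) ≥ 107−53, i.e. β+…+β^K ≥ 54/23 ≈ 2.3478.
With β = 9/10, the partial sums are K=1: 0.9000, K=2: 1.7100, K=3: 2.4390.
K = 3 is the first length at which the sum reaches 2.3478.

3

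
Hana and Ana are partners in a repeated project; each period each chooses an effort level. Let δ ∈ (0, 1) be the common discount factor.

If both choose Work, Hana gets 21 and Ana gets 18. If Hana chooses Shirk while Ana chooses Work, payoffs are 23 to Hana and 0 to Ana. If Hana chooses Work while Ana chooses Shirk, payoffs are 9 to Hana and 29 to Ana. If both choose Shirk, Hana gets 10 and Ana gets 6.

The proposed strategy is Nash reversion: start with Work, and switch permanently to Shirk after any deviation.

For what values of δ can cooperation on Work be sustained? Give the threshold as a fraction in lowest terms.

11/23

Hana: cooperation gives 21 each period; deviation gives 23 once then 10 forever.
  21/(1−δ) ≥ 23 + 10δ/(1−δ) ⇒ δ ≥ 2/13.
Ana: cooperation gives 18 each period; deviation gives 29 once then 6 forever.
  δ ≥ 11/23.
Both must hold, so the binding constraint is Ana's: δ ≥ 11/23.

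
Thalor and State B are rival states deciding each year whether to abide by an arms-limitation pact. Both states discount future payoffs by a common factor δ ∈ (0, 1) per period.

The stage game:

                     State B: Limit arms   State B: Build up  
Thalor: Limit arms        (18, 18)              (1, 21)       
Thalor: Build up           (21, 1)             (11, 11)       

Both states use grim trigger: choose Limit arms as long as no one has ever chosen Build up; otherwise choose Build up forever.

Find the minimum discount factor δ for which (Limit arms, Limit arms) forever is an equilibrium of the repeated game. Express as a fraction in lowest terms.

3/10

Cooperation forever yields 18 each period: 18/(1−δ).
Deviating yields 21 once, then 11 forever: 21 + 11δ/(1−δ).
No profitable deviation requires 18/(1−δ) ≥ 21 + 11δ/(1−δ).
Multiplying by (1−δ): 18 ≥ 21(1−δ) + 11δ = 21 − 10δ.
So 10δ ≥ 3, i.e. δ ≥ 3/10.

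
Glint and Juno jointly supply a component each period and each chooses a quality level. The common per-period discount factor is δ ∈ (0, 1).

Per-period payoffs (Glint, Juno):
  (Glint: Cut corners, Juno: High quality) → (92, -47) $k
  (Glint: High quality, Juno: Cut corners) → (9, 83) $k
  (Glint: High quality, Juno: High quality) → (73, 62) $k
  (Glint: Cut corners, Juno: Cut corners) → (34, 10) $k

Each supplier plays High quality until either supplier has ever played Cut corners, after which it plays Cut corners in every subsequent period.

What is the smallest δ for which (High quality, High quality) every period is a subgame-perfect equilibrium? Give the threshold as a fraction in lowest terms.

For Glint: deviation gain 92−73 = 19, per-period punishment loss 73−34 = 39. IC gives δ ≥ 19/58.
For Juno: gain 21, loss 52 per period, so δ ≥ 21/73.
The tighter constraint is Glint's, so cooperation needs δ ≥ 19/58.

19/58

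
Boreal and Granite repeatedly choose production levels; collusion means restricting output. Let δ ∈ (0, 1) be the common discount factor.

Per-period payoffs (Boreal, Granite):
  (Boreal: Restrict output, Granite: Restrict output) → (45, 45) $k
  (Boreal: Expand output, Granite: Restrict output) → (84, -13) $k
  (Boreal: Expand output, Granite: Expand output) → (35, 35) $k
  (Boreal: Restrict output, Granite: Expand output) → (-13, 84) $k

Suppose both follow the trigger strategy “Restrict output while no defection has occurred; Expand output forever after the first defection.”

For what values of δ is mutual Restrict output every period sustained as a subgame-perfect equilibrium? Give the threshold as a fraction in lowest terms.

45/(1−δ) ≥ 84 + 35δ/(1−δ)
45 ≥ 84 − 49δ
δ ≥ 39/49.

39/49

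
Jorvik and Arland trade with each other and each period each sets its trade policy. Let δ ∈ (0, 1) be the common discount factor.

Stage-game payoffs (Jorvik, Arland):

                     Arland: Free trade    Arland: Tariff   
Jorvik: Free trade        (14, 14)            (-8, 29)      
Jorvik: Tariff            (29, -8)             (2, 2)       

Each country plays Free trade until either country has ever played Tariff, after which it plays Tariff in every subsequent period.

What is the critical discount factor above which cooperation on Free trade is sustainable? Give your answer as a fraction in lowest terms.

Under grim trigger the critical discount factor is (T−C)/(T−P) with T = 29, C = 14, P = 2.
δ* = (29−14)/(29−2) = 15/27 = 5/9.

5/9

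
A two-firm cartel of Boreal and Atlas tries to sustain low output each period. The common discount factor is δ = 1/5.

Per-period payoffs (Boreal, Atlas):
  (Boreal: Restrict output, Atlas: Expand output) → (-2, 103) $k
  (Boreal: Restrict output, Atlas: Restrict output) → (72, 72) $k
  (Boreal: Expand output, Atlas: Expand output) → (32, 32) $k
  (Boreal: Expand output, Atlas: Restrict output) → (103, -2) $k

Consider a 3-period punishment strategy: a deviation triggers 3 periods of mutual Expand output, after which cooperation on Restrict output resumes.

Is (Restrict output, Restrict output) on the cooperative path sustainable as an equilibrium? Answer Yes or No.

A one-shot deviation gives 103 now, then 32 for 3 periods, then back to 72.
Gain from deviating: (103−72) today; loss: (72−32) in each of the next 3 periods.
No-deviation condition: (72−32)(δ+…+δ^3) ≥ 103−72, i.e. δ+…+δ^3 ≥ 31/40.
At δ = 1/5: δ+…+δ^3 = 0.2480 < 0.7750.
So cooperation is not sustainable.

No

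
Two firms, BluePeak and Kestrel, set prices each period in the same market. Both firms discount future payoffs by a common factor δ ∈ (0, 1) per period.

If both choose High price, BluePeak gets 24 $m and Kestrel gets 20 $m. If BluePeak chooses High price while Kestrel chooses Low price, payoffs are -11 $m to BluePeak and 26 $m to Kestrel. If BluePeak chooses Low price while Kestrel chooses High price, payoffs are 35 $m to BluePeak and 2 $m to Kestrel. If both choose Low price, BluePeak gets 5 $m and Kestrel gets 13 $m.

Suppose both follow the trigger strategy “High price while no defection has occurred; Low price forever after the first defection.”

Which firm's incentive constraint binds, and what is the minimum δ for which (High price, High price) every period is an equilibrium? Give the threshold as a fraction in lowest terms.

Kestrel; δ ≥ 6/13

BluePeak's threshold: (35−24)/(35−5) = 11/30.
Kestrel's threshold: (26−20)/(26−13) = 6/13.
11/30 < 6/13, so Kestrel binds and δ* = 6/13.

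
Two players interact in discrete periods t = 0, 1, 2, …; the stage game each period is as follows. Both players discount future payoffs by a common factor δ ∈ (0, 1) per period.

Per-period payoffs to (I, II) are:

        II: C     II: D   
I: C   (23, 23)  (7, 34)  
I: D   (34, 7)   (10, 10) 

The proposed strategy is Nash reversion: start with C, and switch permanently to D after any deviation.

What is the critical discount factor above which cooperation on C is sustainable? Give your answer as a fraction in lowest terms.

11/24

Under grim trigger the critical discount factor is (T−C)/(T−P) with T = 34, C = 23, P = 10.
δ* = (34−23)/(34−10) = 11/24.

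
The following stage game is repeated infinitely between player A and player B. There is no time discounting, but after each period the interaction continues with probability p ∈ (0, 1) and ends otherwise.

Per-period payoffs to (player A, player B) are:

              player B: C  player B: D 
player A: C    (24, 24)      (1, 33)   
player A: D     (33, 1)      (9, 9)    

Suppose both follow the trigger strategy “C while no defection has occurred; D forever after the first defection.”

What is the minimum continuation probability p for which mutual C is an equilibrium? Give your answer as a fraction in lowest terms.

3/8

Expected cooperation value is 24 + p·24 + p²·24 + … = 24/(1−p); deviation gives 33 + p·9/(1−p).
24 ≥ 33(1−p) + 9p ⇒ 24p ≥ 9 ⇒ p ≥ 9/24 = 3/8.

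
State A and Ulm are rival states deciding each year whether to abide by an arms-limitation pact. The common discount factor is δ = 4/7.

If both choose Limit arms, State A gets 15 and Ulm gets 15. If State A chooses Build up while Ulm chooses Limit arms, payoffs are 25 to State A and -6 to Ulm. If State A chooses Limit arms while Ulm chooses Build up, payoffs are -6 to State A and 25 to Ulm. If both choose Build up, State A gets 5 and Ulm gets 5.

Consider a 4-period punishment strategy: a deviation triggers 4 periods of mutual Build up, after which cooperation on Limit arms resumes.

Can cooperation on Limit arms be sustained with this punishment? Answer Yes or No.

A one-shot deviation gives 25 now, then 5 for 4 periods, then back to 15.
Gain from deviating: (25−15) today; loss: (15−5) in each of the next 4 periods.
No-deviation condition: (15−5)(δ+…+δ^4) ≥ 25−15, i.e. δ+…+δ^4 ≥ 1.
At δ = 4/7: δ+…+δ^4 = 1.1912 ≥ 1.0000.
So cooperation is sustainable.

Yes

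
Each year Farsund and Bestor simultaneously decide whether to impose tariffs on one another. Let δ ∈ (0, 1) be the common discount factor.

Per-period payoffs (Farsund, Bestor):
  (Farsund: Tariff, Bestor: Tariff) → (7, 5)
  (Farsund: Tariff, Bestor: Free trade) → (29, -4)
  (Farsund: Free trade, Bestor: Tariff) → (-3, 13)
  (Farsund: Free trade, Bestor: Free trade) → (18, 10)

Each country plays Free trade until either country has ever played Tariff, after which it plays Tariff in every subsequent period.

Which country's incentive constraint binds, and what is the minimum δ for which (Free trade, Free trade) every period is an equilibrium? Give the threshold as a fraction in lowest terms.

Farsund's threshold: (29−18)/(29−7) = 1/2.
Bestor's threshold: (13−10)/(13−5) = 3/8.
1/2 > 3/8, so Farsund binds and δ* = 1/2.

Farsund; δ ≥ 1/2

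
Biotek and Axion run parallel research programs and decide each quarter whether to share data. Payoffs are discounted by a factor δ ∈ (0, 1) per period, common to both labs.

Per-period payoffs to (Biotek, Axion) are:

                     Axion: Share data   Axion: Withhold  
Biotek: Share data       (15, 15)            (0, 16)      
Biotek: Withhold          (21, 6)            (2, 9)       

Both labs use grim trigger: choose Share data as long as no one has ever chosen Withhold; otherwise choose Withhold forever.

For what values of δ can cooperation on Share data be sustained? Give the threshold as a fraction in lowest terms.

6/19

Biotek's threshold: (21−15)/(21−2) = 6/19.
Axion's threshold: (16−15)/(16−9) = 1/7.
6/19 > 1/7, so Biotek binds and δ* = 6/19.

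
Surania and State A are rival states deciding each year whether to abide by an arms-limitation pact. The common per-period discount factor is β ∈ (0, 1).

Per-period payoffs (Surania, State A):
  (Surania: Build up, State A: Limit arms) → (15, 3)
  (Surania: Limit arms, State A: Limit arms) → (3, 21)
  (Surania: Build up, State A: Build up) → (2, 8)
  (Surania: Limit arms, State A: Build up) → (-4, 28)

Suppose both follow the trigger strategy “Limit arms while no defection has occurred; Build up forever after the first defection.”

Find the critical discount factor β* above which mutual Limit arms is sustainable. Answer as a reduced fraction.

12/13

For Surania: deviation gain 15−3 = 12, per-period punishment loss 3−2 = 1. IC gives β ≥ 12/13.
For State A: gain 7, loss 13 per period, so β ≥ 7/20.
The tighter constraint is Surania's, so cooperation needs β ≥ 12/13.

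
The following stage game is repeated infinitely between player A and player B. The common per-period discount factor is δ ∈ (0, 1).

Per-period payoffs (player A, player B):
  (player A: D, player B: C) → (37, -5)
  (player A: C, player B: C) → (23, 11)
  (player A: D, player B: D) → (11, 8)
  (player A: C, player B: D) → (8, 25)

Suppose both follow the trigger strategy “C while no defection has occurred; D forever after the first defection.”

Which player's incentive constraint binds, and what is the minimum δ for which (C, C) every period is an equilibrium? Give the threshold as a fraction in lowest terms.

player B; δ ≥ 14/17

For player A: deviation gain 37−23 = 14, per-period punishment loss 23−11 = 12. IC gives δ ≥ 14/26 = 7/13.
For player B: gain 14, loss 3 per period, so δ ≥ 14/17.
The tighter constraint is player B's, so cooperation needs δ ≥ 14/17.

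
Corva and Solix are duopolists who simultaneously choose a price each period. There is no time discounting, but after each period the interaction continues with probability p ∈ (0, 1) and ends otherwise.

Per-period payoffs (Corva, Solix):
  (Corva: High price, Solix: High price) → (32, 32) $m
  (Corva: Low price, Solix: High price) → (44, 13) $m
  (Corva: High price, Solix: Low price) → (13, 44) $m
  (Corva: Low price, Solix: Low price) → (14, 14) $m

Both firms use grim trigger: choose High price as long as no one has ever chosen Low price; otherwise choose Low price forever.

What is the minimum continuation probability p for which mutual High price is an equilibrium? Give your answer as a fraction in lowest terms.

2/5

Expected cooperation value is 32 + p·32 + p²·32 + … = 32/(1−p); deviation gives 44 + p·14/(1−p).
32 ≥ 44(1−p) + 14p ⇒ 30p ≥ 12 ⇒ p ≥ 12/30 = 2/5.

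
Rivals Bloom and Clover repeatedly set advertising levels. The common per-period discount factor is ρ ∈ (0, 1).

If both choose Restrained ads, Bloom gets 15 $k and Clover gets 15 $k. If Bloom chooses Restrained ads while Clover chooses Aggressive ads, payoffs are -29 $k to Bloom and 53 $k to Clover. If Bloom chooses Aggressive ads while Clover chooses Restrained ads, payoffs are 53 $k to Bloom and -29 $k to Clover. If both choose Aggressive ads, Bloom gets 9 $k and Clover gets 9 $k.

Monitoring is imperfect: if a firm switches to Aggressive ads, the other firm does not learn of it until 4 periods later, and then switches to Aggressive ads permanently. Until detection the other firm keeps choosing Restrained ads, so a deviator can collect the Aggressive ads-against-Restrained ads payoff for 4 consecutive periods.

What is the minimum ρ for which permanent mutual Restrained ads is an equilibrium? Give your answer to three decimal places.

Deviating for the 4 undetected periods gains 53−15 = 38 per period over cooperation, then loses 15−9 = 6 per period forever once punishment starts.
Gain: 38(1 + ρ + … + ρ^3); loss: 6·ρ^4/(1−ρ).
No profitable deviation ⇔ 38(1−ρ^4) ≤ 6·ρ^4, i.e. ρ^4 ≥ 38/(38+6) = 19/22.
Hence ρ ≥ (19/22)^(1/4) ≈ 0.964.

0.964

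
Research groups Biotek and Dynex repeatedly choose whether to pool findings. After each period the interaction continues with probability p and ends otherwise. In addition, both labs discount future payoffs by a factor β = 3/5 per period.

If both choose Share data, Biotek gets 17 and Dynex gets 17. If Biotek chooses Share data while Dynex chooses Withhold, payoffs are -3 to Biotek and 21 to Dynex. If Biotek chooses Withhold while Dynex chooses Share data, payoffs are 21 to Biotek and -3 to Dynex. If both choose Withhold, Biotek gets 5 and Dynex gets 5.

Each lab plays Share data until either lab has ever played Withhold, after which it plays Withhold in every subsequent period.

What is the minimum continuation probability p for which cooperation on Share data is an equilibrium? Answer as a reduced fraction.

With continuation probability p and discount β, the effective per-period discount factor is βp.
Grim-trigger IC: βp ≥ (21−17)/(21−5) = 1/4.
So p ≥ (1/4)/(3/5) = 5/12.

5/12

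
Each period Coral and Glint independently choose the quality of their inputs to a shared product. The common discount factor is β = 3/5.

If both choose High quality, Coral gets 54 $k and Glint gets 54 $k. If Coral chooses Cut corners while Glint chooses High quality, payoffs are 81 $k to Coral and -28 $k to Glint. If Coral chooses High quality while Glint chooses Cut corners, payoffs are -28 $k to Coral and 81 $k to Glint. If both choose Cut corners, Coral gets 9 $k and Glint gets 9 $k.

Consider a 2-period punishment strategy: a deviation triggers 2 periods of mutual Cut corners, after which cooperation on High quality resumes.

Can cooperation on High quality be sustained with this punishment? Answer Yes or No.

Yes

Comparing payoff streams over the 3 periods until play realigns: cooperate → 54(1+β+…+β^2); deviate → 81 + 9(β+…+β^2).
Cooperation is sustained iff (54−9)(β+…+β^2) ≥ 81−54.
β+…+β^2 = 3/5·(1−(3/5)^2)/(1−3/5) = 0.9600, and (81−54)/(54−9) = 0.6000.
0.9600 ≥ 0.6000, so cooperation is sustainable.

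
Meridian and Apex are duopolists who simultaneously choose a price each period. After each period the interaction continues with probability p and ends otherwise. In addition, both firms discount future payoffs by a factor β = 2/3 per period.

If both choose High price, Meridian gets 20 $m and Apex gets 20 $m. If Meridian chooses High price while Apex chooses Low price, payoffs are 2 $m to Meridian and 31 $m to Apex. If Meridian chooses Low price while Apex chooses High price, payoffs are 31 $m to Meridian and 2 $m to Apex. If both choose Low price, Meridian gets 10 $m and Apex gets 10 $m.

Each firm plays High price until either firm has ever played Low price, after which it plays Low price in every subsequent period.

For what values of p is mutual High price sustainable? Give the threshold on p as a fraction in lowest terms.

11/14

With continuation probability p and discount β, the effective per-period discount factor is βp.
Grim-trigger IC: βp ≥ (31−20)/(31−10) = 11/21.
So p ≥ (11/21)/(2/3) = 11/14.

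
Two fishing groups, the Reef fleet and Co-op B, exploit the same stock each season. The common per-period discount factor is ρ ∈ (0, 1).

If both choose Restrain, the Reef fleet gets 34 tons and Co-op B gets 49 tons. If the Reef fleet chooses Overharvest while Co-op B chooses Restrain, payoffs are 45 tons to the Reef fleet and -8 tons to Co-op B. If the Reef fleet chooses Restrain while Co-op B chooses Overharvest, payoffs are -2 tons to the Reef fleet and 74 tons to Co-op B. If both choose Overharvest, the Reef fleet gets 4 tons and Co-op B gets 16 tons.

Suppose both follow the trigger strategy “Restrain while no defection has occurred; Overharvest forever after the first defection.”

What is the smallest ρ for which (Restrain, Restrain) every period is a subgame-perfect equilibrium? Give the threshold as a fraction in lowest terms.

25/58

For the Reef fleet: deviation gain 45−34 = 11, per-period punishment loss 34−4 = 30. IC gives ρ ≥ 11/41.
For Co-op B: gain 25, loss 33 per period, so ρ ≥ 25/58.
The tighter constraint is Co-op B's, so cooperation needs ρ ≥ 25/58.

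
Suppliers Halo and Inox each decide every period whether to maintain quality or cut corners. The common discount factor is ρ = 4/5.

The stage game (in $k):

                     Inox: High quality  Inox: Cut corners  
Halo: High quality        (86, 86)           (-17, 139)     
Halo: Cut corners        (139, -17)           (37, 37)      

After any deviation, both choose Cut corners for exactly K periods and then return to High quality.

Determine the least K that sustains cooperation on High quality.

2

No profitable deviation requires (86−37)(ρ+…+ρ^K) ≥ 139−86, i.e. ρ+…+ρ^K ≥ 53/49 ≈ 1.0816.
With ρ = 4/5, the partial sums are K=1: 0.8000, K=2: 1.4400.
K = 2 is the first length at which the sum reaches 1.0816.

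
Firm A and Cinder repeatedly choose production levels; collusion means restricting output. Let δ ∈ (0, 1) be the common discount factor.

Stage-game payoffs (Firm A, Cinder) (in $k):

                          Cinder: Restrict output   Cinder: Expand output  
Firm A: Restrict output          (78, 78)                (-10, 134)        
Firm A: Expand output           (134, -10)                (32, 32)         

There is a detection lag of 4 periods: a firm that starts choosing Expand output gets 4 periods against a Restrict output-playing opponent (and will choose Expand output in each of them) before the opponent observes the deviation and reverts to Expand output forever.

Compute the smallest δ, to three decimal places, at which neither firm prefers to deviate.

0.861

A deviator earns 134 for 4 periods, then 32 forever; cooperating earns 78 forever. Multiplying the IC by (1−δ):
78 ≥ 134(1−δ^4) + 32δ^4, so 102·δ^4 ≥ 56 and δ^4 ≥ 28/51.
δ ≥ (28/51)^(1/4) ≈ 0.861.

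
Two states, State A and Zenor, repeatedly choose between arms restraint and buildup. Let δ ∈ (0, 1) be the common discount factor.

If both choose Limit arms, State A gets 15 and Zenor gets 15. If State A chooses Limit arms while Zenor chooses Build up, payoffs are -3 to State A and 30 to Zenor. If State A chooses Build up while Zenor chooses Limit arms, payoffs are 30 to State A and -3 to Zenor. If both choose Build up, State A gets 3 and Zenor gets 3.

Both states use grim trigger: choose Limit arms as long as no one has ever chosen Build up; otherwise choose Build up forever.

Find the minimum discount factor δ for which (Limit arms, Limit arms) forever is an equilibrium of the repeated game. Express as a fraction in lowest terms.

5/9

One-period gain from deviating is 30 − 15 = 15. The loss is 15 − 3 = 12 in every subsequent period, with present value 12·δ/(1−δ).
Deviation is unprofitable when 12·δ/(1−δ) ≥ 15, i.e. δ/(1−δ) ≥ 5/4.
Equivalently δ ≥ 15/(15+12) = 5/9.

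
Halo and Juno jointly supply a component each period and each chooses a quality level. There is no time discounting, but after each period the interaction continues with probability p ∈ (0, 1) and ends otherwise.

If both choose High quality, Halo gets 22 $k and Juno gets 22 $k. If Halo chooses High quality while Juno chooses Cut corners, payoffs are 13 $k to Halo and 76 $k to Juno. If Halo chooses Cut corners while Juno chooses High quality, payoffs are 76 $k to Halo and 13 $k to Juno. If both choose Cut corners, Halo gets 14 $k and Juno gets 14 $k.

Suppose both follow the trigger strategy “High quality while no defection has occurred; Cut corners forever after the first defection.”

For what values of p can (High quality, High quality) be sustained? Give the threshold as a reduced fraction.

27/31

With no time discounting, the continuation probability p plays the role of the discount factor.
Grim-trigger IC: 22/(1−p) ≥ 76 + 14p/(1−p) ⇒ p ≥ (76−22)/(76−14) = 27/31.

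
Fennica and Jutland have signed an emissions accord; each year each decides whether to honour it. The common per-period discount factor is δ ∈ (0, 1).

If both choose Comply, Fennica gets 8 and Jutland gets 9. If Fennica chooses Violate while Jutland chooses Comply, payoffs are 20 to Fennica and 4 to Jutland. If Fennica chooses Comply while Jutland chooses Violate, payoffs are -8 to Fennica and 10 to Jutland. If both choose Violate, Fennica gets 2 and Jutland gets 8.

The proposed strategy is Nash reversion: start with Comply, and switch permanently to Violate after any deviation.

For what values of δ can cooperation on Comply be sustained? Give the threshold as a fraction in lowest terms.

Fennica's threshold: (20−8)/(20−2) = 2/3.
Jutland's threshold: (10−9)/(10−8) = 1/2.
2/3 > 1/2, so Fennica binds and δ* = 2/3.

2/3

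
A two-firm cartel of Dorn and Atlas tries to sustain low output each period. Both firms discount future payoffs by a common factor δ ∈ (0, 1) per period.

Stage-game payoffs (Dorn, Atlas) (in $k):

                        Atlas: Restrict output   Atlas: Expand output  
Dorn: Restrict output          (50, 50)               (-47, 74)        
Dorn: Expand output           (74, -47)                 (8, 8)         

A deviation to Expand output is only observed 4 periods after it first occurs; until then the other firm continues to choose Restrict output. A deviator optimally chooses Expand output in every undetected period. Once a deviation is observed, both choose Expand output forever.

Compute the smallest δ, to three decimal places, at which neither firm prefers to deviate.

A deviator earns 74 for 4 periods, then 8 forever; cooperating earns 50 forever. Multiplying the IC by (1−δ):
50 ≥ 74(1−δ^4) + 8δ^4, so 66·δ^4 ≥ 24 and δ^4 ≥ 4/11.
δ ≥ (4/11)^(1/4) ≈ 0.777.

0.777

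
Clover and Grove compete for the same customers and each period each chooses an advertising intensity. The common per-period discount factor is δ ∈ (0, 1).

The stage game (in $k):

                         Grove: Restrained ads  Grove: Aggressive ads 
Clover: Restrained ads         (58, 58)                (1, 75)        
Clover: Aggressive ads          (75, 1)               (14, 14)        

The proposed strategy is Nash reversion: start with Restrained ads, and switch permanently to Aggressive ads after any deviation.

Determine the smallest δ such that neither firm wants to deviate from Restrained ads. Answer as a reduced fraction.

One-period gain from deviating is 75 − 58 = 17. The loss is 58 − 14 = 44 in every subsequent period, with present value 44·δ/(1−δ).
Deviation is unprofitable when 44·δ/(1−δ) ≥ 17, i.e. δ/(1−δ) ≥ 17/44.
Equivalently δ ≥ 17/(17+44) = 17/61.

17/61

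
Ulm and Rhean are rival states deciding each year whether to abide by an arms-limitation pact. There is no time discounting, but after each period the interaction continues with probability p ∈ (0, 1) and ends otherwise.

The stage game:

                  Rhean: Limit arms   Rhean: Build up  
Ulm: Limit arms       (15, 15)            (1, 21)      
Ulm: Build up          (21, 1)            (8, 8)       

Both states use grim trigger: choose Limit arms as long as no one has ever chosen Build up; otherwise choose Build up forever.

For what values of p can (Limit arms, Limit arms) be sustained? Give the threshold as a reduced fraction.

Expected cooperation value is 15 + p·15 + p²·15 + … = 15/(1−p); deviation gives 21 + p·8/(1−p).
15 ≥ 21(1−p) + 8p ⇒ 13p ≥ 6 ⇒ p ≥ 6/13.

6/13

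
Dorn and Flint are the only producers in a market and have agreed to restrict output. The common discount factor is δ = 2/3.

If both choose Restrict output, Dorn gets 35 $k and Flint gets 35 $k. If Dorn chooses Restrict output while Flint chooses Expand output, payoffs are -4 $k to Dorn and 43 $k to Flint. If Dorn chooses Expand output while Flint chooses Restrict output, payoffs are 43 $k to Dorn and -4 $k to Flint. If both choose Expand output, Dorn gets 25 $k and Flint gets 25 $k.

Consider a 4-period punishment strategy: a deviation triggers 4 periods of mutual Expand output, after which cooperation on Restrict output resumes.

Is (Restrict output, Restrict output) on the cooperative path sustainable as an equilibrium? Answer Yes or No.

Yes

Comparing payoff streams over the 5 periods until play realigns: cooperate → 35(1+δ+…+δ^4); deviate → 43 + 25(δ+…+δ^4).
Cooperation is sustained iff (35−25)(δ+…+δ^4) ≥ 43−35.
δ+…+δ^4 = 2/3·(1−(2/3)^4)/(1−2/3) = 1.6049, and (43−35)/(35−25) = 0.8000.
1.6049 ≥ 0.8000, so cooperation is sustainable.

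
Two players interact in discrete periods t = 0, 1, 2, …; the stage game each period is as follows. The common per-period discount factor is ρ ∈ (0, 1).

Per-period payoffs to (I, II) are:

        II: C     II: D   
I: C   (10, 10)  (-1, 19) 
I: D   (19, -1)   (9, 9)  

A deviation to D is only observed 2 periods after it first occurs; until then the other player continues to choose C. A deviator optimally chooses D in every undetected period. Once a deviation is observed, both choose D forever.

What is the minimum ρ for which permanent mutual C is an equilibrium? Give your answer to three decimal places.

0.949

Deviating for the 2 undetected periods gains 19−10 = 9 per period over cooperation, then loses 10−9 = 1 per period forever once punishment starts.
Gain: 9(1 + ρ + … + ρ^1); loss: 1·ρ^2/(1−ρ).
No profitable deviation ⇔ 9(1−ρ^2) ≤ 1·ρ^2, i.e. ρ^2 ≥ 9/(9+1) = 9/10.
Hence ρ ≥ (9/10)^(1/2) ≈ 0.949.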